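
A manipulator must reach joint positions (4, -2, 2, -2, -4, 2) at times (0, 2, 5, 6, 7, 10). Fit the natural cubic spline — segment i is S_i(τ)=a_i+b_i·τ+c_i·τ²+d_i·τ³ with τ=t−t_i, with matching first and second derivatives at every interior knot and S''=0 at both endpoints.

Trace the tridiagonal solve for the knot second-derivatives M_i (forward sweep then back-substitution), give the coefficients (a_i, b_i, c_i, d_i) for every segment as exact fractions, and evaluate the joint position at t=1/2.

Δ: Δ0=-3, Δ1=4/3, Δ2=-4, Δ3=-2, Δ4=2
row 1: diag=10, rhs=26; c'=3/10, d'=13/5
row 2: denom=8−3·3/10=71/10; d'=(-32−3·13/5)/(71/10)=-398/71
row 3: denom=4−1·10/71=274/71; d'=(12−1·-398/71)/(274/71)=625/137
row 4: denom=8−1·71/274=2121/274; d'=(24−1·625/137)/(2121/274)=5326/2121
back: M4=5326/2121
back: M3=625/137−71/274·5326/2121=8296/2121
back: M2=-398/71−10/71·8296/2121=-13058/2121
back: M1=13/5−3/10·-13058/2121=3144/707
M: M0=0, M1=3144/707, M2=-13058/2121, M3=8296/2121, M4=5326/2121, M5=0
seg 0: a=4, c=M0/2=0, d=(M1−M0)/(6·2)=262/707, b=Δ0−h0·(2M0+M1)/6=-3169/707
seg 1: a=-2, c=M1/2=1572/707, d=(M2−M1)/(6·3)=-11245/19089, b=Δ1−h1·(2M1+M2)/6=-25/707
seg 2: a=2, c=M2/2=-6529/2121, d=(M3−M2)/(6·1)=3559/2121, b=Δ2−h2·(2M2+M3)/6=-1838/707
seg 3: a=-2, c=M3/2=4148/2121, d=(M4−M3)/(6·1)=-165/707, b=Δ3−h3·(2M3+M4)/6=-7895/2121
seg 4: a=-4, c=M4/2=2663/2121, d=(M5−M4)/(6·3)=-2663/19089, b=Δ4−h4·(2M4+M5)/6=-1084/2121
t_q=1/2 → seg 0, τ=1/2; S=4+-3169/707·τ+0·τ²+262/707·τ³=5105/2828

  seg 0: a=4 b=-3169/707 c=0 d=262/707
  seg 1: a=-2 b=-25/707 c=1572/707 d=-11245/19089
  seg 2: a=2 b=-1838/707 c=-6529/2121 d=3559/2121
  seg 3: a=-2 b=-7895/2121 c=4148/2121 d=-165/707
  seg 4: a=-4 b=-1084/2121 c=2663/2121 d=-2663/19089
S(1/2) = 5105/2828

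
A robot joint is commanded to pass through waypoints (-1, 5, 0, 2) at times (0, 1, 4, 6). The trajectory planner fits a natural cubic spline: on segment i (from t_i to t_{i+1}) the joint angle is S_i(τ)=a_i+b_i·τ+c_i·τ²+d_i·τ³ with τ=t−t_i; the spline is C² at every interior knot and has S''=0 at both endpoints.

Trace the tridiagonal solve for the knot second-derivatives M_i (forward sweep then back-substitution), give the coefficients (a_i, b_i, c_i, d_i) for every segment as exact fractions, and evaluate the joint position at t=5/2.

  seg 0: a=-1 b=1532/213 c=0 d=-254/213
  seg 1: a=5 b=770/213 c=-254/71 d=43/71
  seg 2: a=0 b=-319/213 c=133/71 d=-133/426
S(5/2) = 2509/568

Δ: Δ0=6, Δ1=-5/3, Δ2=1
row 1: diag=8, rhs=-46; c'=3/8, d'=-23/4
row 2: denom=10−3·3/8=71/8; d'=(16−3·-23/4)/(71/8)=266/71
back: M2=266/71
back: M1=-23/4−3/8·266/71=-508/71
M: M0=0, M1=-508/71, M2=266/71, M3=0
seg 0: a=-1, c=M0/2=0, d=(M1−M0)/(6·1)=-254/213, b=Δ0−h0·(2M0+M1)/6=1532/213
seg 1: a=5, c=M1/2=-254/71, d=(M2−M1)/(6·3)=43/71, b=Δ1−h1·(2M1+M2)/6=770/213
seg 2: a=0, c=M2/2=133/71, d=(M3−M2)/(6·2)=-133/426, b=Δ2−h2·(2M2+M3)/6=-319/213
t_q=5/2 → seg 1, τ=3/2; S=5+770/213·τ+-254/71·τ²+43/71·τ³=2509/568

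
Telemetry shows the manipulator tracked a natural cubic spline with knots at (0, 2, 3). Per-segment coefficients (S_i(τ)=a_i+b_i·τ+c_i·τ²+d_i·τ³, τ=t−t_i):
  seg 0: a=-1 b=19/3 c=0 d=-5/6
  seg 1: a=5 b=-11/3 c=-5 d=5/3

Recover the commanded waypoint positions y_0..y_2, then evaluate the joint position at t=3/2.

y_0 = S_0(0) = a_0 = -1
y_1 = S_1(0) = a_1 = 5
y_2 = S_1(1) = -2
t_q=3/2 is in segment 0 (τ=3/2); S_0(τ)=91/16

y_0=-1 y_1=5 y_2=-2
S(3/2) = 91/16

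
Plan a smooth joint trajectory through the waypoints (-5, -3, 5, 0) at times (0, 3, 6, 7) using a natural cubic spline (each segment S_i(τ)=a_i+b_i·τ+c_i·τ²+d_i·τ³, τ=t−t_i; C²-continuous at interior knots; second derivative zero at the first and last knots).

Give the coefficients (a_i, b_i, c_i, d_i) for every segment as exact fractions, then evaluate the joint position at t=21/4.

  seg 0: a=-5 b=-59/87 c=0 d=13/87
  seg 1: a=-3 b=292/87 c=39/29 d=-137/261
  seg 2: a=5 b=-239/87 c=-98/29 d=98/87
S(21/4) = 9987/1856

Δ: Δ0=2/3, Δ1=8/3, Δ2=-5
row 1: diag=12, rhs=12; c'=1/4, d'=1
row 2: denom=8−3·1/4=29/4; d'=(-46−3·1)/(29/4)=-196/29
back: M2=-196/29
back: M1=1−1/4·-196/29=78/29
M: M0=0, M1=78/29, M2=-196/29, M3=0
seg 0: a=-5, c=M0/2=0, d=(M1−M0)/(6·3)=13/87, b=Δ0−h0·(2M0+M1)/6=-59/87
seg 1: a=-3, c=M1/2=39/29, d=(M2−M1)/(6·3)=-137/261, b=Δ1−h1·(2M1+M2)/6=292/87
seg 2: a=5, c=M2/2=-98/29, d=(M3−M2)/(6·1)=98/87, b=Δ2−h2·(2M2+M3)/6=-239/87
t_q=21/4 → seg 1, τ=9/4; S=-3+292/87·τ+39/29·τ²+-137/261·τ³=9987/1856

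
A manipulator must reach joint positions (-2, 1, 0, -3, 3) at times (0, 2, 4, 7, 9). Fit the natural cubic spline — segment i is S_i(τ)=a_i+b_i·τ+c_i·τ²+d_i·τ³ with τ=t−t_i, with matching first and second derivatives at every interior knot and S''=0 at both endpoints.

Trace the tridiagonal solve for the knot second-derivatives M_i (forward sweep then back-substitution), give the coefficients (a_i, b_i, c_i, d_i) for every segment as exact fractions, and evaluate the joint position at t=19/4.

  seg 0: a=-2 b=83/43 c=0 d=-37/344
  seg 1: a=1 b=55/86 c=-111/172 d=13/344
  seg 2: a=0 b=-64/43 c=-18/43 d=25/129
  seg 3: a=-3 b=53/43 c=57/43 d=-19/86
S(19/4) = -3495/2752

Δ: Δ0=3/2, Δ1=-1/2, Δ2=-1, Δ3=3
row 1: diag=8, rhs=-12; c'=1/4, d'=-3/2
row 2: denom=10−2·1/4=19/2; d'=(-3−2·-3/2)/(19/2)=0
row 3: denom=10−3·6/19=172/19; d'=(24−3·0)/(172/19)=114/43
back: M3=114/43
back: M2=0−6/19·114/43=-36/43
back: M1=-3/2−1/4·-36/43=-111/86
M: M0=0, M1=-111/86, M2=-36/43, M3=114/43, M4=0
seg 0: a=-2, c=M0/2=0, d=(M1−M0)/(6·2)=-37/344, b=Δ0−h0·(2M0+M1)/6=83/43
seg 1: a=1, c=M1/2=-111/172, d=(M2−M1)/(6·2)=13/344, b=Δ1−h1·(2M1+M2)/6=55/86
seg 2: a=0, c=M2/2=-18/43, d=(M3−M2)/(6·3)=25/129, b=Δ2−h2·(2M2+M3)/6=-64/43
seg 3: a=-3, c=M3/2=57/43, d=(M4−M3)/(6·2)=-19/86, b=Δ3−h3·(2M3+M4)/6=53/43
t_q=19/4 → seg 2, τ=3/4; S=0+-64/43·τ+-18/43·τ²+25/129·τ³=-3495/2752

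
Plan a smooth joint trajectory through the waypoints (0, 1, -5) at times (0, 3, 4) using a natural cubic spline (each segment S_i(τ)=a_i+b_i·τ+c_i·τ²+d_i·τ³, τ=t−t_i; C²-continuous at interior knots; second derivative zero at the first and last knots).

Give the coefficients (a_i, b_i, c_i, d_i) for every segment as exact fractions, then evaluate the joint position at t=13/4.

Δ: Δ0=1/3, Δ1=-6
row 1: diag=8, rhs=-38; c'=1/8, d'=-19/4
back: M1=-19/4
M: M0=0, M1=-19/4, M2=0
seg 0: a=0, c=M0/2=0, d=(M1−M0)/(6·3)=-19/72, b=Δ0−h0·(2M0+M1)/6=65/24
seg 1: a=1, c=M1/2=-19/8, d=(M2−M1)/(6·1)=19/24, b=Δ1−h1·(2M1+M2)/6=-53/12
t_q=13/4 → seg 1, τ=1/4; S=1+-53/12·τ+-19/8·τ²+19/24·τ³=-123/512

  seg 0: a=0 b=65/24 c=0 d=-19/72
  seg 1: a=1 b=-53/12 c=-19/8 d=19/24
S(13/4) = -123/512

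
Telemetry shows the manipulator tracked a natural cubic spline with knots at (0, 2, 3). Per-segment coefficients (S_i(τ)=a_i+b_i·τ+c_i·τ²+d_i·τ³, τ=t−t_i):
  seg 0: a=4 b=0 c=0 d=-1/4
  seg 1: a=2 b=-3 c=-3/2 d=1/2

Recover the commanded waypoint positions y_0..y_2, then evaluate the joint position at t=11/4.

y_0=4 y_1=2 y_2=-2
S(11/4) = -113/128

y_0 = S_0(0) = a_0 = 4
y_1 = S_1(0) = a_1 = 2
y_2 = S_1(1) = -2
t_q=11/4 is in segment 1 (τ=3/4); S_1(τ)=-113/128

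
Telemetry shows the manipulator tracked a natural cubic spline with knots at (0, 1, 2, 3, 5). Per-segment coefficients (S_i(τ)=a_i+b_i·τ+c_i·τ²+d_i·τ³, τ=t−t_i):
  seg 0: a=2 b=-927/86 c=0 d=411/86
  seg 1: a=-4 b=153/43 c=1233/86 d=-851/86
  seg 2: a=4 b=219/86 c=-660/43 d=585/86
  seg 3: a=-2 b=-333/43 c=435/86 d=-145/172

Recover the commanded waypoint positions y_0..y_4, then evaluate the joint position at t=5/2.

y_0=2 y_1=-4 y_2=4 y_3=-2 y_4=-4
S(5/2) = 1573/688

y_0 = S_0(0) = a_0 = 2
y_1 = S_1(0) = a_1 = -4
y_2 = S_2(0) = a_2 = 4
y_3 = S_3(0) = a_3 = -2
y_4 = S_3(2) = -4
t_q=5/2 is in segment 2 (τ=1/2); S_2(τ)=1573/688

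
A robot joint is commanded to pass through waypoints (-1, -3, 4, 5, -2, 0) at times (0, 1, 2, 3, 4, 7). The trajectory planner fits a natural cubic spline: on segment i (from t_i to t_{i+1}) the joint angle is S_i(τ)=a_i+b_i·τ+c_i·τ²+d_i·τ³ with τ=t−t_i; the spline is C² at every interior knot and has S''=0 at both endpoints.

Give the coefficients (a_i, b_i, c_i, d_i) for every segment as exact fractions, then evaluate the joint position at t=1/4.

  seg 0: a=-1 b=-6073/1299 c=0 d=3475/1299
  seg 1: a=-3 b=4352/1299 c=3475/433 d=-5684/1299
  seg 2: a=4 b=8150/1299 c=-2209/433 d=-224/1299
  seg 3: a=5 b=-5776/1299 c=-2433/433 d=3982/1299
  seg 4: a=-2 b=-8428/1299 c=1549/433 d=-1549/3897
S(1/4) = -58943/27712

Δ: Δ0=-2, Δ1=7, Δ2=1, Δ3=-7, Δ4=2/3
row 1: diag=4, rhs=54; c'=1/4, d'=27/2
row 2: denom=4−1·1/4=15/4; d'=(-36−1·27/2)/(15/4)=-66/5
row 3: denom=4−1·4/15=56/15; d'=(-48−1·-66/5)/(56/15)=-261/28
row 4: denom=8−1·15/56=433/56; d'=(46−1·-261/28)/(433/56)=3098/433
back: M4=3098/433
back: M3=-261/28−15/56·3098/433=-4866/433
back: M2=-66/5−4/15·-4866/433=-4418/433
back: M1=27/2−1/4·-4418/433=6950/433
M: M0=0, M1=6950/433, M2=-4418/433, M3=-4866/433, M4=3098/433, M5=0
seg 0: a=-1, c=M0/2=0, d=(M1−M0)/(6·1)=3475/1299, b=Δ0−h0·(2M0+M1)/6=-6073/1299
seg 1: a=-3, c=M1/2=3475/433, d=(M2−M1)/(6·1)=-5684/1299, b=Δ1−h1·(2M1+M2)/6=4352/1299
seg 2: a=4, c=M2/2=-2209/433, d=(M3−M2)/(6·1)=-224/1299, b=Δ2−h2·(2M2+M3)/6=8150/1299
seg 3: a=5, c=M3/2=-2433/433, d=(M4−M3)/(6·1)=3982/1299, b=Δ3−h3·(2M3+M4)/6=-5776/1299
seg 4: a=-2, c=M4/2=1549/433, d=(M5−M4)/(6·3)=-1549/3897, b=Δ4−h4·(2M4+M5)/6=-8428/1299
t_q=1/4 → seg 0, τ=1/4; S=-1+-6073/1299·τ+0·τ²+3475/1299·τ³=-58943/27712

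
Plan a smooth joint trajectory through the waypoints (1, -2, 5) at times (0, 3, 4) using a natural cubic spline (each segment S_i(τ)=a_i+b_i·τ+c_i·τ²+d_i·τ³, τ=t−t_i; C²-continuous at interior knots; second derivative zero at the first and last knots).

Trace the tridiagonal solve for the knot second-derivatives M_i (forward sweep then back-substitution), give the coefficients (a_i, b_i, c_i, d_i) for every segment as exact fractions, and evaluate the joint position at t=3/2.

  seg 0: a=1 b=-4 c=0 d=1/3
  seg 1: a=-2 b=5 c=3 d=-1
S(3/2) = -31/8

Δ: Δ0=-1, Δ1=7
row 1: diag=8, rhs=48; c'=1/8, d'=6
back: M1=6
M: M0=0, M1=6, M2=0
seg 0: a=1, c=M0/2=0, d=(M1−M0)/(6·3)=1/3, b=Δ0−h0·(2M0+M1)/6=-4
seg 1: a=-2, c=M1/2=3, d=(M2−M1)/(6·1)=-1, b=Δ1−h1·(2M1+M2)/6=5
t_q=3/2 → seg 0, τ=3/2; S=1+-4·τ+0·τ²+1/3·τ³=-31/8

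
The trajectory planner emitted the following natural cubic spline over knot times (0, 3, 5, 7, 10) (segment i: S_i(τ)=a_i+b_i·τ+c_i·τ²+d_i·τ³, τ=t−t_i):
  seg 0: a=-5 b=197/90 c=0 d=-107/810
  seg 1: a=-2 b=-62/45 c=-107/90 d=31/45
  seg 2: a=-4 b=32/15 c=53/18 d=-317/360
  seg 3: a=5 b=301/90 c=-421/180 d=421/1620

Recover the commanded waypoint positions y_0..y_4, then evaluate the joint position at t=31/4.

y_0 = S_0(0) = a_0 = -5
y_1 = S_1(0) = a_1 = -2
y_2 = S_2(0) = a_2 = -4
y_3 = S_3(0) = a_3 = 5
y_4 = S_3(3) = 1
t_q=31/4 is in segment 3 (τ=3/4); S_3(τ)=8067/1280

y_0=-5 y_1=-2 y_2=-4 y_3=5 y_4=1
S(31/4) = 8067/1280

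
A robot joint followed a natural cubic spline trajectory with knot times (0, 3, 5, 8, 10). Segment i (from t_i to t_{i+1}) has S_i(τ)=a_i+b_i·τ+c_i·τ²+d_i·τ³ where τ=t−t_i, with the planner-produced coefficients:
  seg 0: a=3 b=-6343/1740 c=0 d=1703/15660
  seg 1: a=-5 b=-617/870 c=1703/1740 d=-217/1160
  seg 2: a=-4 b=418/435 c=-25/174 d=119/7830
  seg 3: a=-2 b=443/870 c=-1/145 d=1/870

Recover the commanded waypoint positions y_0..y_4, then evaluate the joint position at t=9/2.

y_0 = S_0(0) = a_0 = 3
y_1 = S_1(0) = a_1 = -5
y_2 = S_2(0) = a_2 = -4
y_3 = S_3(0) = a_3 = -2
y_4 = S_3(2) = -1
t_q=9/2 is in segment 1 (τ=3/2); S_1(τ)=-8339/1856

y_0=3 y_1=-5 y_2=-4 y_3=-2 y_4=-1
S(9/2) = -8339/1856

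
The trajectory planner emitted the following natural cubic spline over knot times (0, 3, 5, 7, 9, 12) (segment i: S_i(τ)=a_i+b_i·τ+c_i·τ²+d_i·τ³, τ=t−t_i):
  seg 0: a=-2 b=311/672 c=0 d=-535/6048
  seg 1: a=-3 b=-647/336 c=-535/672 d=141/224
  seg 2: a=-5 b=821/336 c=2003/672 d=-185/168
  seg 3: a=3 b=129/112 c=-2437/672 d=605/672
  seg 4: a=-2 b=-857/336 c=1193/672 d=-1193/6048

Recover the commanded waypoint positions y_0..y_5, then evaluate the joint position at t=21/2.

y_0=-2 y_1=-3 y_2=-5 y_3=3 y_4=-2 y_5=1
S(21/2) = -4475/1792

y_0 = S_0(0) = a_0 = -2
y_1 = S_1(0) = a_1 = -3
y_2 = S_2(0) = a_2 = -5
y_3 = S_3(0) = a_3 = 3
y_4 = S_4(0) = a_4 = -2
y_5 = S_4(3) = 1
t_q=21/2 is in segment 4 (τ=3/2); S_4(τ)=-4475/1792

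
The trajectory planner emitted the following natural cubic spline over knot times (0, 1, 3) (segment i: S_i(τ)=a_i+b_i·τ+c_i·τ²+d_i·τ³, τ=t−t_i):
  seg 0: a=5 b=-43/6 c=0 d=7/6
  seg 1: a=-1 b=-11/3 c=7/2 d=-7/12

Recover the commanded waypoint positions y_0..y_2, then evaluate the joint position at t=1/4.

y_0=5 y_1=-1 y_2=1
S(1/4) = 413/128

y_0 = S_0(0) = a_0 = 5
y_1 = S_1(0) = a_1 = -1
y_2 = S_1(2) = 1
t_q=1/4 is in segment 0 (τ=1/4); S_0(τ)=413/128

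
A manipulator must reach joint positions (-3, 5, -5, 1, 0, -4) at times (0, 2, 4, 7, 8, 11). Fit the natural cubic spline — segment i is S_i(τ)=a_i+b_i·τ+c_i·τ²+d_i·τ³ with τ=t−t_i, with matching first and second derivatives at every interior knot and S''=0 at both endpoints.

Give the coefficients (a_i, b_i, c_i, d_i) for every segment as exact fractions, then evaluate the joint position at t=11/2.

  seg 0: a=-3 b=7235/1053 c=0 d=-3023/4212
  seg 1: a=5 b=-1834/1053 c=-3023/702 d=2819/2106
  seg 2: a=-5 b=-3058/1053 c=2615/702 d=-13207/18954
  seg 3: a=1 b=1333/2106 c=-2681/1053 d=641/702
  seg 4: a=0 b=-1811/1053 c=407/2106 d=-407/18954
S(11/2) = -479/144

Δ: Δ0=4, Δ1=-5, Δ2=2, Δ3=-1, Δ4=-4/3
row 1: diag=8, rhs=-54; c'=1/4, d'=-27/4
row 2: denom=10−2·1/4=19/2; d'=(42−2·-27/4)/(19/2)=111/19
row 3: denom=8−3·6/19=134/19; d'=(-18−3·111/19)/(134/19)=-675/134
row 4: denom=8−1·19/134=1053/134; d'=(-2−1·-675/134)/(1053/134)=407/1053
back: M4=407/1053
back: M3=-675/134−19/134·407/1053=-5362/1053
back: M2=111/19−6/19·-5362/1053=2615/351
back: M1=-27/4−1/4·2615/351=-3023/351
M: M0=0, M1=-3023/351, M2=2615/351, M3=-5362/1053, M4=407/1053, M5=0
seg 0: a=-3, c=M0/2=0, d=(M1−M0)/(6·2)=-3023/4212, b=Δ0−h0·(2M0+M1)/6=7235/1053
seg 1: a=5, c=M1/2=-3023/702, d=(M2−M1)/(6·2)=2819/2106, b=Δ1−h1·(2M1+M2)/6=-1834/1053
seg 2: a=-5, c=M2/2=2615/702, d=(M3−M2)/(6·3)=-13207/18954, b=Δ2−h2·(2M2+M3)/6=-3058/1053
seg 3: a=1, c=M3/2=-2681/1053, d=(M4−M3)/(6·1)=641/702, b=Δ3−h3·(2M3+M4)/6=1333/2106
seg 4: a=0, c=M4/2=407/2106, d=(M5−M4)/(6·3)=-407/18954, b=Δ4−h4·(2M4+M5)/6=-1811/1053
t_q=11/2 → seg 2, τ=3/2; S=-5+-3058/1053·τ+2615/702·τ²+-13207/18954·τ³=-479/144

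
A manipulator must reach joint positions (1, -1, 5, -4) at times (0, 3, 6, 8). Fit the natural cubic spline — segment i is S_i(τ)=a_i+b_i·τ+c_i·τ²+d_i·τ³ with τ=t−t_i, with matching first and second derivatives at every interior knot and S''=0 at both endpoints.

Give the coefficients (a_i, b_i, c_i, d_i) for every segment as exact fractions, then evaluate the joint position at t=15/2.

  seg 0: a=1 b=-425/222 c=0 d=277/1998
  seg 1: a=-1 b=203/111 c=277/222 d=-793/1998
  seg 2: a=5 b=-311/222 c=-86/37 d=43/111
S(15/2) = -303/296

Δ: Δ0=-2/3, Δ1=2, Δ2=-9/2
row 1: diag=12, rhs=16; c'=1/4, d'=4/3
row 2: denom=10−3·1/4=37/4; d'=(-39−3·4/3)/(37/4)=-172/37
back: M2=-172/37
back: M1=4/3−1/4·-172/37=277/111
M: M0=0, M1=277/111, M2=-172/37, M3=0
seg 0: a=1, c=M0/2=0, d=(M1−M0)/(6·3)=277/1998, b=Δ0−h0·(2M0+M1)/6=-425/222
seg 1: a=-1, c=M1/2=277/222, d=(M2−M1)/(6·3)=-793/1998, b=Δ1−h1·(2M1+M2)/6=203/111
seg 2: a=5, c=M2/2=-86/37, d=(M3−M2)/(6·2)=43/111, b=Δ2−h2·(2M2+M3)/6=-311/222
t_q=15/2 → seg 2, τ=3/2; S=5+-311/222·τ+-86/37·τ²+43/111·τ³=-303/296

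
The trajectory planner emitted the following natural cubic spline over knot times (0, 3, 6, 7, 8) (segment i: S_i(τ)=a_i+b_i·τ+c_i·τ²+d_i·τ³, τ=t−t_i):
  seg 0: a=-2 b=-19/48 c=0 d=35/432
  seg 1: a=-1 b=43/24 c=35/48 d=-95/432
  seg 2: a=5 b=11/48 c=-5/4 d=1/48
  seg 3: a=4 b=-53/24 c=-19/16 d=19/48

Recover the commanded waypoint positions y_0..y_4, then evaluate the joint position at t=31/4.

y_0=-2 y_1=-1 y_2=5 y_3=4 y_4=1
S(31/4) = 1887/1024

y_0 = S_0(0) = a_0 = -2
y_1 = S_1(0) = a_1 = -1
y_2 = S_2(0) = a_2 = 5
y_3 = S_3(0) = a_3 = 4
y_4 = S_3(1) = 1
t_q=31/4 is in segment 3 (τ=3/4); S_3(τ)=1887/1024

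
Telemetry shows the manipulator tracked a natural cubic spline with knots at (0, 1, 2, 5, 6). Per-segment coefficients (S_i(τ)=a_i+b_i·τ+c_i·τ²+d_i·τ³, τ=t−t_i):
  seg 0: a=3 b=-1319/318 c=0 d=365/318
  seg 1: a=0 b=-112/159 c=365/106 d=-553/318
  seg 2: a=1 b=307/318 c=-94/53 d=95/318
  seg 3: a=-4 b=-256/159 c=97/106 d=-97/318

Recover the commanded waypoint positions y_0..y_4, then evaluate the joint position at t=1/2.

y_0 = S_0(0) = a_0 = 3
y_1 = S_1(0) = a_1 = 0
y_2 = S_2(0) = a_2 = 1
y_3 = S_3(0) = a_3 = -4
y_4 = S_3(1) = -5
t_q=1/2 is in segment 0 (τ=1/2); S_0(τ)=907/848

y_0=3 y_1=0 y_2=1 y_3=-4 y_4=-5
S(1/2) = 907/848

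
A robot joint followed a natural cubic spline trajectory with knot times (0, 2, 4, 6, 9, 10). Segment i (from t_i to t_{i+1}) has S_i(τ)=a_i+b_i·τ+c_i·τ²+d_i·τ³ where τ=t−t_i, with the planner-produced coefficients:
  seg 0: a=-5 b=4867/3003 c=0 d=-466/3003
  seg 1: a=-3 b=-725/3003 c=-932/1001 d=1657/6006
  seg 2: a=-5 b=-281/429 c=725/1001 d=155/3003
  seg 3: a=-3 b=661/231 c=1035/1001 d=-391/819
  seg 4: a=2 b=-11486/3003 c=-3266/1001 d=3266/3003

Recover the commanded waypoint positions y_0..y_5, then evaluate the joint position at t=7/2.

y_0 = S_0(0) = a_0 = -5
y_1 = S_1(0) = a_1 = -3
y_2 = S_2(0) = a_2 = -5
y_3 = S_3(0) = a_3 = -3
y_4 = S_4(0) = a_4 = 2
y_5 = S_4(1) = -4
t_q=7/2 is in segment 1 (τ=3/2); S_1(τ)=-72487/16016

y_0=-5 y_1=-3 y_2=-5 y_3=-3 y_4=2 y_5=-4
S(7/2) = -72487/16016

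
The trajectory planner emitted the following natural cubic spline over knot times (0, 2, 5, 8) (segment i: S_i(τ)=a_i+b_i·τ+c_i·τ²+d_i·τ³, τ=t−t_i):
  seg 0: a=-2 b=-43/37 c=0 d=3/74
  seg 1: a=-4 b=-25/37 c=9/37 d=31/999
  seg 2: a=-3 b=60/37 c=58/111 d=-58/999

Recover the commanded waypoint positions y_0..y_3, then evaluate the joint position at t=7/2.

y_0 = S_0(0) = a_0 = -2
y_1 = S_1(0) = a_1 = -4
y_2 = S_2(0) = a_2 = -3
y_3 = S_2(3) = 5
t_q=7/2 is in segment 1 (τ=3/2); S_1(τ)=-1291/296

y_0=-2 y_1=-4 y_2=-3 y_3=5
S(7/2) = -1291/296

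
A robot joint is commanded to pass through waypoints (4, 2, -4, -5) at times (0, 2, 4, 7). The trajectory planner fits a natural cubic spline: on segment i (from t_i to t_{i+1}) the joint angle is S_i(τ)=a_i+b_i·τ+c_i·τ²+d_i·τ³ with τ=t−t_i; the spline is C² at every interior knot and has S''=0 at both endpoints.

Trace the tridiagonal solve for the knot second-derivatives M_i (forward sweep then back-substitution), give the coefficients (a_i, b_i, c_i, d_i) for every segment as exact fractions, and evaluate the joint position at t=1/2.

Δ: Δ0=-1, Δ1=-3, Δ2=-1/3
row 1: diag=8, rhs=-12; c'=1/4, d'=-3/2
row 2: denom=10−2·1/4=19/2; d'=(16−2·-3/2)/(19/2)=2
back: M2=2
back: M1=-3/2−1/4·2=-2
M: M0=0, M1=-2, M2=2, M3=0
seg 0: a=4, c=M0/2=0, d=(M1−M0)/(6·2)=-1/6, b=Δ0−h0·(2M0+M1)/6=-1/3
seg 1: a=2, c=M1/2=-1, d=(M2−M1)/(6·2)=1/3, b=Δ1−h1·(2M1+M2)/6=-7/3
seg 2: a=-4, c=M2/2=1, d=(M3−M2)/(6·3)=-1/9, b=Δ2−h2·(2M2+M3)/6=-7/3
t_q=1/2 → seg 0, τ=1/2; S=4+-1/3·τ+0·τ²+-1/6·τ³=61/16

  seg 0: a=4 b=-1/3 c=0 d=-1/6
  seg 1: a=2 b=-7/3 c=-1 d=1/3
  seg 2: a=-4 b=-7/3 c=1 d=-1/9
S(1/2) = 61/16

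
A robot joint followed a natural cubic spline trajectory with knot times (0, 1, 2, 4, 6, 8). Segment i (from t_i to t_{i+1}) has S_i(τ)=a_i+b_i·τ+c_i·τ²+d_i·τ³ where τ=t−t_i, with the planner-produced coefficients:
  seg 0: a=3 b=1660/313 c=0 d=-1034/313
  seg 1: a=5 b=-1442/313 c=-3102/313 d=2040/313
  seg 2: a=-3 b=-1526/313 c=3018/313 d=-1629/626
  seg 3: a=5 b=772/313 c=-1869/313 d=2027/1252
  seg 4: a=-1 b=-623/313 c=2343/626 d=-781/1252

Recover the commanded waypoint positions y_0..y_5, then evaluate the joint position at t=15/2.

y_0 = S_0(0) = a_0 = 3
y_1 = S_1(0) = a_1 = 5
y_2 = S_2(0) = a_2 = -3
y_3 = S_3(0) = a_3 = 5
y_4 = S_4(0) = a_4 = -1
y_5 = S_4(2) = 5
t_q=15/2 is in segment 4 (τ=3/2); S_4(τ)=23341/10016

y_0=3 y_1=5 y_2=-3 y_3=5 y_4=-1 y_5=5
S(15/2) = 23341/10016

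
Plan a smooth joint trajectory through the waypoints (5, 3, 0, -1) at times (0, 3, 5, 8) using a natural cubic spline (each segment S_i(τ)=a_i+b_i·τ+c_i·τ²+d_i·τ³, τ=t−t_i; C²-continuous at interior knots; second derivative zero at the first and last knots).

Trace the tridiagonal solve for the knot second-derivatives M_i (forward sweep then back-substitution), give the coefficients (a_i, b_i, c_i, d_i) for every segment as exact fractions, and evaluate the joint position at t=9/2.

Δ: Δ0=-2/3, Δ1=-3/2, Δ2=-1/3
row 1: diag=10, rhs=-5; c'=1/5, d'=-1/2
row 2: denom=10−2·1/5=48/5; d'=(7−2·-1/2)/(48/5)=5/6
back: M2=5/6
back: M1=-1/2−1/5·5/6=-2/3
M: M0=0, M1=-2/3, M2=5/6, M3=0
seg 0: a=5, c=M0/2=0, d=(M1−M0)/(6·3)=-1/27, b=Δ0−h0·(2M0+M1)/6=-1/3
seg 1: a=3, c=M1/2=-1/3, d=(M2−M1)/(6·2)=1/8, b=Δ1−h1·(2M1+M2)/6=-4/3
seg 2: a=0, c=M2/2=5/12, d=(M3−M2)/(6·3)=-5/108, b=Δ2−h2·(2M2+M3)/6=-7/6
t_q=9/2 → seg 1, τ=3/2; S=3+-4/3·τ+-1/3·τ²+1/8·τ³=43/64

  seg 0: a=5 b=-1/3 c=0 d=-1/27
  seg 1: a=3 b=-4/3 c=-1/3 d=1/8
  seg 2: a=0 b=-7/6 c=5/12 d=-5/108
S(9/2) = 43/64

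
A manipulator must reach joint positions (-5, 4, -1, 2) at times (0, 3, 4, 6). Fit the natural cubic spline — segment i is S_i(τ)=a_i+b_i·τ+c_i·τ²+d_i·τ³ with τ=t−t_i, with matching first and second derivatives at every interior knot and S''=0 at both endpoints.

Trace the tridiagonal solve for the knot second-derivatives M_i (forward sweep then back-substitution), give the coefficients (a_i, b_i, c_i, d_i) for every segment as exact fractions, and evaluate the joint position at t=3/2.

  seg 0: a=-5 b=609/94 c=0 d=-109/282
  seg 1: a=4 b=-186/47 c=-327/94 d=229/94
  seg 2: a=-1 b=-339/94 c=180/47 d=-30/47
S(3/2) = 2567/752

Δ: Δ0=3, Δ1=-5, Δ2=3/2
row 1: diag=8, rhs=-48; c'=1/8, d'=-6
row 2: denom=6−1·1/8=47/8; d'=(39−1·-6)/(47/8)=360/47
back: M2=360/47
back: M1=-6−1/8·360/47=-327/47
M: M0=0, M1=-327/47, M2=360/47, M3=0
seg 0: a=-5, c=M0/2=0, d=(M1−M0)/(6·3)=-109/282, b=Δ0−h0·(2M0+M1)/6=609/94
seg 1: a=4, c=M1/2=-327/94, d=(M2−M1)/(6·1)=229/94, b=Δ1−h1·(2M1+M2)/6=-186/47
seg 2: a=-1, c=M2/2=180/47, d=(M3−M2)/(6·2)=-30/47, b=Δ2−h2·(2M2+M3)/6=-339/94
t_q=3/2 → seg 0, τ=3/2; S=-5+609/94·τ+0·τ²+-109/282·τ³=2567/752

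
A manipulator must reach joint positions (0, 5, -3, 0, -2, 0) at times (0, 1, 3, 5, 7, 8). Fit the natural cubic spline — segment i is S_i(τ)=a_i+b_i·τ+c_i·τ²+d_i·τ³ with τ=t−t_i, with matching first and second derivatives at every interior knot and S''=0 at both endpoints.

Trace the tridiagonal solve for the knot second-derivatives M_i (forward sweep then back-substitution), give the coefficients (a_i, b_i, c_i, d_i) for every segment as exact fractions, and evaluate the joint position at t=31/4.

  seg 0: a=0 b=195/28 c=0 d=-55/28
  seg 1: a=5 b=15/14 c=-165/28 d=47/28
  seg 2: a=-3 b=-33/14 c=117/28 d=-9/8
  seg 3: a=0 b=6/7 c=-18/7 d=23/28
  seg 4: a=-2 b=3/7 c=33/14 d=-11/14
S(31/4) = -613/896

Δ: Δ0=5, Δ1=-4, Δ2=3/2, Δ3=-1, Δ4=2
row 1: diag=6, rhs=-54; c'=1/3, d'=-9
row 2: denom=8−2·1/3=22/3; d'=(33−2·-9)/(22/3)=153/22
row 3: denom=8−2·3/11=82/11; d'=(-15−2·153/22)/(82/11)=-159/41
row 4: denom=6−2·11/41=224/41; d'=(18−2·-159/41)/(224/41)=33/7
back: M4=33/7
back: M3=-159/41−11/41·33/7=-36/7
back: M2=153/22−3/11·-36/7=117/14
back: M1=-9−1/3·117/14=-165/14
M: M0=0, M1=-165/14, M2=117/14, M3=-36/7, M4=33/7, M5=0
seg 0: a=0, c=M0/2=0, d=(M1−M0)/(6·1)=-55/28, b=Δ0−h0·(2M0+M1)/6=195/28
seg 1: a=5, c=M1/2=-165/28, d=(M2−M1)/(6·2)=47/28, b=Δ1−h1·(2M1+M2)/6=15/14
seg 2: a=-3, c=M2/2=117/28, d=(M3−M2)/(6·2)=-9/8, b=Δ2−h2·(2M2+M3)/6=-33/14
seg 3: a=0, c=M3/2=-18/7, d=(M4−M3)/(6·2)=23/28, b=Δ3−h3·(2M3+M4)/6=6/7
seg 4: a=-2, c=M4/2=33/14, d=(M5−M4)/(6·1)=-11/14, b=Δ4−h4·(2M4+M5)/6=3/7
t_q=31/4 → seg 4, τ=3/4; S=-2+3/7·τ+33/14·τ²+-11/14·τ³=-613/896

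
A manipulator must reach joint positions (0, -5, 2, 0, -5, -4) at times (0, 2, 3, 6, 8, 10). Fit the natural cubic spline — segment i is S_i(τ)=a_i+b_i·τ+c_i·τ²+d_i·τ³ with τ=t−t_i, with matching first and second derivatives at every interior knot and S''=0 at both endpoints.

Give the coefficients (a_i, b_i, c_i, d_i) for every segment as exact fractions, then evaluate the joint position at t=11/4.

Δ: Δ0=-5/2, Δ1=7, Δ2=-2/3, Δ3=-5/2, Δ4=1/2
row 1: diag=6, rhs=57; c'=1/6, d'=19/2
row 2: denom=8−1·1/6=47/6; d'=(-46−1·19/2)/(47/6)=-333/47
row 3: denom=10−3·18/47=416/47; d'=(-11−3·-333/47)/(416/47)=241/208
row 4: denom=8−2·47/208=785/104; d'=(18−2·241/208)/(785/104)=1631/785
back: M4=1631/785
back: M3=241/208−47/208·1631/785=541/785
back: M2=-333/47−18/47·541/785=-5769/785
back: M1=19/2−1/6·-5769/785=8419/785
M: M0=0, M1=8419/785, M2=-5769/785, M3=541/785, M4=1631/785, M5=0
seg 0: a=0, c=M0/2=0, d=(M1−M0)/(6·2)=8419/9420, b=Δ0−h0·(2M0+M1)/6=-28613/4710
seg 1: a=-5, c=M1/2=8419/1570, d=(M2−M1)/(6·1)=-7094/2355, b=Δ1−h1·(2M1+M2)/6=21901/4710
seg 2: a=2, c=M2/2=-5769/1570, d=(M3−M2)/(6·3)=631/1413, b=Δ2−h2·(2M2+M3)/6=29851/4710
seg 3: a=0, c=M3/2=541/1570, d=(M4−M3)/(6·2)=109/942, b=Δ3−h3·(2M3+M4)/6=-17201/4710
seg 4: a=-5, c=M4/2=1631/1570, d=(M5−M4)/(6·2)=-1631/9420, b=Δ4−h4·(2M4+M5)/6=-4169/4710
t_q=11/4 → seg 1, τ=3/4; S=-5+21901/4710·τ+8419/1570·τ²+-7094/2355·τ³=1463/6280

  seg 0: a=0 b=-28613/4710 c=0 d=8419/9420
  seg 1: a=-5 b=21901/4710 c=8419/1570 d=-7094/2355
  seg 2: a=2 b=29851/4710 c=-5769/1570 d=631/1413
  seg 3: a=0 b=-17201/4710 c=541/1570 d=109/942
  seg 4: a=-5 b=-4169/4710 c=1631/1570 d=-1631/9420
S(11/4) = 1463/6280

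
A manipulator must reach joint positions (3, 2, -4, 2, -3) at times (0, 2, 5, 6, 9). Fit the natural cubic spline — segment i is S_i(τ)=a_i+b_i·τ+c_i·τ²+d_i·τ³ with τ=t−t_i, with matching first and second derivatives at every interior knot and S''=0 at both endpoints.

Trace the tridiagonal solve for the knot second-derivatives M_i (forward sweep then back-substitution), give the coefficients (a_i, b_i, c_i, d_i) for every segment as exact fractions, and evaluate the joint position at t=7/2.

Δ: Δ0=-1/2, Δ1=-2, Δ2=6, Δ3=-5/3
row 1: diag=10, rhs=-9; c'=3/10, d'=-9/10
row 2: denom=8−3·3/10=71/10; d'=(48−3·-9/10)/(71/10)=507/71
row 3: denom=8−1·10/71=558/71; d'=(-46−1·507/71)/(558/71)=-3773/558
back: M3=-3773/558
back: M2=507/71−10/71·-3773/558=2258/279
back: M1=-9/10−3/10·2258/279=-619/186
M: M0=0, M1=-619/186, M2=2258/279, M3=-3773/558, M4=0
seg 0: a=3, c=M0/2=0, d=(M1−M0)/(6·2)=-619/2232, b=Δ0−h0·(2M0+M1)/6=170/279
seg 1: a=2, c=M1/2=-619/372, d=(M2−M1)/(6·3)=6373/10044, b=Δ1−h1·(2M1+M2)/6=-1517/558
seg 2: a=-4, c=M2/2=1129/279, d=(M3−M2)/(6·1)=-307/124, b=Δ2−h2·(2M2+M3)/6=4943/1116
seg 3: a=2, c=M3/2=-3773/1116, d=(M4−M3)/(6·3)=3773/10044, b=Δ3−h3·(2M3+M4)/6=2843/558
t_q=7/2 → seg 1, τ=3/2; S=2+-1517/558·τ+-619/372·τ²+6373/10044·τ³=-3651/992

  seg 0: a=3 b=170/279 c=0 d=-619/2232
  seg 1: a=2 b=-1517/558 c=-619/372 d=6373/10044
  seg 2: a=-4 b=4943/1116 c=1129/279 d=-307/124
  seg 3: a=2 b=2843/558 c=-3773/1116 d=3773/10044
S(7/2) = -3651/992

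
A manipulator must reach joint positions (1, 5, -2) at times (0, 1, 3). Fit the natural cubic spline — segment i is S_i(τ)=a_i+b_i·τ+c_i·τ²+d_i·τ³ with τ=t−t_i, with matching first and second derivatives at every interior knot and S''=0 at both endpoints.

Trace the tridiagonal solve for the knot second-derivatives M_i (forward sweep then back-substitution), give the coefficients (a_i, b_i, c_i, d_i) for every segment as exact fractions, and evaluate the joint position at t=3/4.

Δ: Δ0=4, Δ1=-7/2
row 1: diag=6, rhs=-45; c'=1/3, d'=-15/2
back: M1=-15/2
M: M0=0, M1=-15/2, M2=0
seg 0: a=1, c=M0/2=0, d=(M1−M0)/(6·1)=-5/4, b=Δ0−h0·(2M0+M1)/6=21/4
seg 1: a=5, c=M1/2=-15/4, d=(M2−M1)/(6·2)=5/8, b=Δ1−h1·(2M1+M2)/6=3/2
t_q=3/4 → seg 0, τ=3/4; S=1+21/4·τ+0·τ²+-5/4·τ³=1129/256

  seg 0: a=1 b=21/4 c=0 d=-5/4
  seg 1: a=5 b=3/2 c=-15/4 d=5/8
S(3/4) = 1129/256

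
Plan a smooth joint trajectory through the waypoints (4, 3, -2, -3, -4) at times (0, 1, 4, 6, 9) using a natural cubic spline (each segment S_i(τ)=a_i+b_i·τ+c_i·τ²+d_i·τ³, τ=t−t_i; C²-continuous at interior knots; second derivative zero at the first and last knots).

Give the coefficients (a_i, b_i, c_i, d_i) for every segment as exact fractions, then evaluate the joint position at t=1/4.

Δ: Δ0=-1, Δ1=-5/3, Δ2=-1/2, Δ3=-1/3
row 1: diag=8, rhs=-4; c'=3/8, d'=-1/2
row 2: denom=10−3·3/8=71/8; d'=(7−3·-1/2)/(71/8)=68/71
row 3: denom=10−2·16/71=678/71; d'=(1−2·68/71)/(678/71)=-65/678
back: M3=-65/678
back: M2=68/71−16/71·-65/678=332/339
back: M1=-1/2−3/8·332/339=-98/113
M: M0=0, M1=-98/113, M2=332/339, M3=-65/678, M4=0
seg 0: a=4, c=M0/2=0, d=(M1−M0)/(6·1)=-49/339, b=Δ0−h0·(2M0+M1)/6=-290/339
seg 1: a=3, c=M1/2=-49/113, d=(M2−M1)/(6·3)=313/3051, b=Δ1−h1·(2M1+M2)/6=-437/339
seg 2: a=-2, c=M2/2=166/339, d=(M3−M2)/(6·2)=-81/904, b=Δ2−h2·(2M2+M3)/6=-380/339
seg 3: a=-3, c=M3/2=-65/1356, d=(M4−M3)/(6·3)=65/12204, b=Δ3−h3·(2M3+M4)/6=-161/678
t_q=1/4 → seg 0, τ=1/4; S=4+-290/339·τ+0·τ²+-49/339·τ³=27365/7232

  seg 0: a=4 b=-290/339 c=0 d=-49/339
  seg 1: a=3 b=-437/339 c=-49/113 d=313/3051
  seg 2: a=-2 b=-380/339 c=166/339 d=-81/904
  seg 3: a=-3 b=-161/678 c=-65/1356 d=65/12204
S(1/4) = 27365/7232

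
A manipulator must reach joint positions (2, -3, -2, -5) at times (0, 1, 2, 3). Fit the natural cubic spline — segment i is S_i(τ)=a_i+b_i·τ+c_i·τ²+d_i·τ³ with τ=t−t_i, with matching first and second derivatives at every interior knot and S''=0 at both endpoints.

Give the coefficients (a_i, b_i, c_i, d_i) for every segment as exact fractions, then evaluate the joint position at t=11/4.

Δ: Δ0=-5, Δ1=1, Δ2=-3
row 1: diag=4, rhs=36; c'=1/4, d'=9
row 2: denom=4−1·1/4=15/4; d'=(-24−1·9)/(15/4)=-44/5
back: M2=-44/5
back: M1=9−1/4·-44/5=56/5
M: M0=0, M1=56/5, M2=-44/5, M3=0
seg 0: a=2, c=M0/2=0, d=(M1−M0)/(6·1)=28/15, b=Δ0−h0·(2M0+M1)/6=-103/15
seg 1: a=-3, c=M1/2=28/5, d=(M2−M1)/(6·1)=-10/3, b=Δ1−h1·(2M1+M2)/6=-19/15
seg 2: a=-2, c=M2/2=-22/5, d=(M3−M2)/(6·1)=22/15, b=Δ2−h2·(2M2+M3)/6=-1/15
t_q=11/4 → seg 2, τ=3/4; S=-2+-1/15·τ+-22/5·τ²+22/15·τ³=-125/32

  seg 0: a=2 b=-103/15 c=0 d=28/15
  seg 1: a=-3 b=-19/15 c=28/5 d=-10/3
  seg 2: a=-2 b=-1/15 c=-22/5 d=22/15
S(11/4) = -125/32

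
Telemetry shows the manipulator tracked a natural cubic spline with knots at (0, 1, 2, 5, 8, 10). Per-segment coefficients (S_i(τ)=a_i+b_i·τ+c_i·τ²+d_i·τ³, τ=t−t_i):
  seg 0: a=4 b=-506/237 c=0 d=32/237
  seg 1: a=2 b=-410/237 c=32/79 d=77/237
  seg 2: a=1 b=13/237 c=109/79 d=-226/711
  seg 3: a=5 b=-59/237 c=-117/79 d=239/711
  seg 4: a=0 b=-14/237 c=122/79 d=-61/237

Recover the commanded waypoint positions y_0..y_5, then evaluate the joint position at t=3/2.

y_0 = S_0(0) = a_0 = 4
y_1 = S_1(0) = a_1 = 2
y_2 = S_2(0) = a_2 = 1
y_3 = S_3(0) = a_3 = 5
y_4 = S_4(0) = a_4 = 0
y_5 = S_4(2) = 4
t_q=3/2 is in segment 1 (τ=1/2); S_1(τ)=807/632

y_0=4 y_1=2 y_2=1 y_3=5 y_4=0 y_5=4
S(3/2) = 807/632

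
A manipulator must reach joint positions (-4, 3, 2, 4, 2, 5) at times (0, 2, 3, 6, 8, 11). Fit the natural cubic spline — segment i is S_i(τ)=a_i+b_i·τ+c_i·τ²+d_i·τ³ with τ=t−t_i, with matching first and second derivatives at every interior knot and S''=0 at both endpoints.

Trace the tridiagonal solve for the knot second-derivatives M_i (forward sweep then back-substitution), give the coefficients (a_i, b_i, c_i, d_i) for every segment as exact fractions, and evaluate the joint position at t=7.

Δ: Δ0=7/2, Δ1=-1, Δ2=2/3, Δ3=-1, Δ4=1
row 1: diag=6, rhs=-27; c'=1/6, d'=-9/2
row 2: denom=8−1·1/6=47/6; d'=(10−1·-9/2)/(47/6)=87/47
row 3: denom=10−3·18/47=416/47; d'=(-10−3·87/47)/(416/47)=-731/416
row 4: denom=10−2·47/208=993/104; d'=(12−2·-731/416)/(993/104)=3227/1986
back: M4=3227/1986
back: M3=-731/416−47/208·3227/1986=-4219/1986
back: M2=87/47−18/47·-4219/1986=882/331
back: M1=-9/2−1/6·882/331=-3273/662
M: M0=0, M1=-3273/662, M2=882/331, M3=-4219/1986, M4=3227/1986, M5=0
seg 0: a=-4, c=M0/2=0, d=(M1−M0)/(6·2)=-1091/2648, b=Δ0−h0·(2M0+M1)/6=1704/331
seg 1: a=3, c=M1/2=-3273/1324, d=(M2−M1)/(6·1)=1679/1324, b=Δ1−h1·(2M1+M2)/6=135/662
seg 2: a=2, c=M2/2=441/331, d=(M3−M2)/(6·3)=-9511/35748, b=Δ2−h2·(2M2+M3)/6=-1239/1324
seg 3: a=4, c=M3/2=-4219/3972, d=(M4−M3)/(6·2)=1241/3972, b=Δ3−h3·(2M3+M4)/6=-83/662
seg 4: a=2, c=M4/2=3227/3972, d=(M5−M4)/(6·3)=-3227/35748, b=Δ4−h4·(2M4+M5)/6=-1241/1986
t_q=7 → seg 3, τ=1; S=4+-83/662·τ+-4219/3972·τ²+1241/3972·τ³=3103/993

  seg 0: a=-4 b=1704/331 c=0 d=-1091/2648
  seg 1: a=3 b=135/662 c=-3273/1324 d=1679/1324
  seg 2: a=2 b=-1239/1324 c=441/331 d=-9511/35748
  seg 3: a=4 b=-83/662 c=-4219/3972 d=1241/3972
  seg 4: a=2 b=-1241/1986 c=3227/3972 d=-3227/35748
S(7) = 3103/993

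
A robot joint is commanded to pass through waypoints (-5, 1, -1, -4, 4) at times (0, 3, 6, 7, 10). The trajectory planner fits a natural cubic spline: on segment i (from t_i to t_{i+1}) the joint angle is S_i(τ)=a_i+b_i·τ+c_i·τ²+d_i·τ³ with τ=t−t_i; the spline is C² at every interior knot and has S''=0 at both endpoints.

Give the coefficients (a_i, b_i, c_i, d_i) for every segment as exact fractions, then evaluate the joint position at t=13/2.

Δ: Δ0=2, Δ1=-2/3, Δ2=-3, Δ3=8/3
row 1: diag=12, rhs=-16; c'=1/4, d'=-4/3
row 2: denom=8−3·1/4=29/4; d'=(-14−3·-4/3)/(29/4)=-40/29
row 3: denom=8−1·4/29=228/29; d'=(34−1·-40/29)/(228/29)=9/2
back: M3=9/2
back: M2=-40/29−4/29·9/2=-2
back: M1=-4/3−1/4·-2=-5/6
M: M0=0, M1=-5/6, M2=-2, M3=9/2, M4=0
seg 0: a=-5, c=M0/2=0, d=(M1−M0)/(6·3)=-5/108, b=Δ0−h0·(2M0+M1)/6=29/12
seg 1: a=1, c=M1/2=-5/12, d=(M2−M1)/(6·3)=-7/108, b=Δ1−h1·(2M1+M2)/6=7/6
seg 2: a=-1, c=M2/2=-1, d=(M3−M2)/(6·1)=13/12, b=Δ2−h2·(2M2+M3)/6=-37/12
seg 3: a=-4, c=M3/2=9/4, d=(M4−M3)/(6·3)=-1/4, b=Δ3−h3·(2M3+M4)/6=-11/6
t_q=13/2 → seg 2, τ=1/2; S=-1+-37/12·τ+-1·τ²+13/12·τ³=-85/32

  seg 0: a=-5 b=29/12 c=0 d=-5/108
  seg 1: a=1 b=7/6 c=-5/12 d=-7/108
  seg 2: a=-1 b=-37/12 c=-1 d=13/12
  seg 3: a=-4 b=-11/6 c=9/4 d=-1/4
S(13/2) = -85/32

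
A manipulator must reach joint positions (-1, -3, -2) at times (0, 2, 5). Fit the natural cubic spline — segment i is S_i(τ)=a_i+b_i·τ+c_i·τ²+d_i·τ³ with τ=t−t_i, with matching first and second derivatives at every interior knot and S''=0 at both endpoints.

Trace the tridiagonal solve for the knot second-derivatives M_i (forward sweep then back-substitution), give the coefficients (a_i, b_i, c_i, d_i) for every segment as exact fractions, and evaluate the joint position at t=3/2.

  seg 0: a=-1 b=-19/15 c=0 d=1/15
  seg 1: a=-3 b=-7/15 c=2/5 d=-2/45
S(3/2) = -107/40

Δ: Δ0=-1, Δ1=1/3
row 1: diag=10, rhs=8; c'=3/10, d'=4/5
back: M1=4/5
M: M0=0, M1=4/5, M2=0
seg 0: a=-1, c=M0/2=0, d=(M1−M0)/(6·2)=1/15, b=Δ0−h0·(2M0+M1)/6=-19/15
seg 1: a=-3, c=M1/2=2/5, d=(M2−M1)/(6·3)=-2/45, b=Δ1−h1·(2M1+M2)/6=-7/15
t_q=3/2 → seg 0, τ=3/2; S=-1+-19/15·τ+0·τ²+1/15·τ³=-107/40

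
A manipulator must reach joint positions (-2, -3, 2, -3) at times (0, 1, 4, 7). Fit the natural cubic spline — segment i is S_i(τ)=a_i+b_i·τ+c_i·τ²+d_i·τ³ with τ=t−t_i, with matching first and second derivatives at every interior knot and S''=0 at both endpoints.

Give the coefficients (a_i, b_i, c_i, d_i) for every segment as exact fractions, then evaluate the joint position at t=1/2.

Δ: Δ0=-1, Δ1=5/3, Δ2=-5/3
row 1: diag=8, rhs=16; c'=3/8, d'=2
row 2: denom=12−3·3/8=87/8; d'=(-20−3·2)/(87/8)=-208/87
back: M2=-208/87
back: M1=2−3/8·-208/87=84/29
M: M0=0, M1=84/29, M2=-208/87, M3=0
seg 0: a=-2, c=M0/2=0, d=(M1−M0)/(6·1)=14/29, b=Δ0−h0·(2M0+M1)/6=-43/29
seg 1: a=-3, c=M1/2=42/29, d=(M2−M1)/(6·3)=-230/783, b=Δ1−h1·(2M1+M2)/6=-1/29
seg 2: a=2, c=M2/2=-104/87, d=(M3−M2)/(6·3)=104/783, b=Δ2−h2·(2M2+M3)/6=21/29
t_q=1/2 → seg 0, τ=1/2; S=-2+-43/29·τ+0·τ²+14/29·τ³=-311/116

  seg 0: a=-2 b=-43/29 c=0 d=14/29
  seg 1: a=-3 b=-1/29 c=42/29 d=-230/783
  seg 2: a=2 b=21/29 c=-104/87 d=104/783
S(1/2) = -311/116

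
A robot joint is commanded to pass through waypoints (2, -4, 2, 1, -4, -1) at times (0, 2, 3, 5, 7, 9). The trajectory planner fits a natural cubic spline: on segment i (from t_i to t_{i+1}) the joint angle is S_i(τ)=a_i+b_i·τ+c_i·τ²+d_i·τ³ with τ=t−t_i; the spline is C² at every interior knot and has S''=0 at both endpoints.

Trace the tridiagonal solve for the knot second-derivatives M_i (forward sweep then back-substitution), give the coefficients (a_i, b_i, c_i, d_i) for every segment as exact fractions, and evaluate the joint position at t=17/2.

Δ: Δ0=-3, Δ1=6, Δ2=-1/2, Δ3=-5/2, Δ4=3/2
row 1: diag=6, rhs=54; c'=1/6, d'=9
row 2: denom=6−1·1/6=35/6; d'=(-39−1·9)/(35/6)=-288/35
row 3: denom=8−2·12/35=256/35; d'=(-12−2·-288/35)/(256/35)=39/64
row 4: denom=8−2·35/128=477/64; d'=(24−2·39/64)/(477/64)=162/53
back: M4=162/53
back: M3=39/64−35/128·162/53=-12/53
back: M2=-288/35−12/35·-12/53=-432/53
back: M1=9−1/6·-432/53=549/53
M: M0=0, M1=549/53, M2=-432/53, M3=-12/53, M4=162/53, M5=0
seg 0: a=2, c=M0/2=0, d=(M1−M0)/(6·2)=183/212, b=Δ0−h0·(2M0+M1)/6=-342/53
seg 1: a=-4, c=M1/2=549/106, d=(M2−M1)/(6·1)=-327/106, b=Δ1−h1·(2M1+M2)/6=207/53
seg 2: a=2, c=M2/2=-216/53, d=(M3−M2)/(6·2)=35/53, b=Δ2−h2·(2M2+M3)/6=531/106
seg 3: a=1, c=M3/2=-6/53, d=(M4−M3)/(6·2)=29/106, b=Δ3−h3·(2M3+M4)/6=-357/106
seg 4: a=-4, c=M4/2=81/53, d=(M5−M4)/(6·2)=-27/106, b=Δ4−h4·(2M4+M5)/6=-57/106
t_q=17/2 → seg 4, τ=3/2; S=-4+-57/106·τ+81/53·τ²+-27/106·τ³=-1889/848

  seg 0: a=2 b=-342/53 c=0 d=183/212
  seg 1: a=-4 b=207/53 c=549/106 d=-327/106
  seg 2: a=2 b=531/106 c=-216/53 d=35/53
  seg 3: a=1 b=-357/106 c=-6/53 d=29/106
  seg 4: a=-4 b=-57/106 c=81/53 d=-27/106
S(17/2) = -1889/848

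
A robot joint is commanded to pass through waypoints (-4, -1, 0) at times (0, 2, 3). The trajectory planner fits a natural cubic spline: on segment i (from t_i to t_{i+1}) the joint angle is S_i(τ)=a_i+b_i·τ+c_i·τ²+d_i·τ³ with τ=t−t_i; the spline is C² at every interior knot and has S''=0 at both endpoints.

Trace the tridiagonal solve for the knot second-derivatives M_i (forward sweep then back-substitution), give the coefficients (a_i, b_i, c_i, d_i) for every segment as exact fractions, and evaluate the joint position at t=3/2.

Δ: Δ0=3/2, Δ1=1
row 1: diag=6, rhs=-3; c'=1/6, d'=-1/2
back: M1=-1/2
M: M0=0, M1=-1/2, M2=0
seg 0: a=-4, c=M0/2=0, d=(M1−M0)/(6·2)=-1/24, b=Δ0−h0·(2M0+M1)/6=5/3
seg 1: a=-1, c=M1/2=-1/4, d=(M2−M1)/(6·1)=1/12, b=Δ1−h1·(2M1+M2)/6=7/6
t_q=3/2 → seg 0, τ=3/2; S=-4+5/3·τ+0·τ²+-1/24·τ³=-105/64

  seg 0: a=-4 b=5/3 c=0 d=-1/24
  seg 1: a=-1 b=7/6 c=-1/4 d=1/12
S(3/2) = -105/64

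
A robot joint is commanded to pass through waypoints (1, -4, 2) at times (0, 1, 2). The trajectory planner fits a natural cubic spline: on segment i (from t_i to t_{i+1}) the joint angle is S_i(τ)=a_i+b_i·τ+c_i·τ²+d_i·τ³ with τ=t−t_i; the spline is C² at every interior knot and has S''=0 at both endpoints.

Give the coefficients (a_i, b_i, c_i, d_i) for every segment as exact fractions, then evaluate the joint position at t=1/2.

  seg 0: a=1 b=-31/4 c=0 d=11/4
  seg 1: a=-4 b=1/2 c=33/4 d=-11/4
S(1/2) = -81/32

Δ: Δ0=-5, Δ1=6
row 1: diag=4, rhs=66; c'=1/4, d'=33/2
back: M1=33/2
M: M0=0, M1=33/2, M2=0
seg 0: a=1, c=M0/2=0, d=(M1−M0)/(6·1)=11/4, b=Δ0−h0·(2M0+M1)/6=-31/4
seg 1: a=-4, c=M1/2=33/4, d=(M2−M1)/(6·1)=-11/4, b=Δ1−h1·(2M1+M2)/6=1/2
t_q=1/2 → seg 0, τ=1/2; S=1+-31/4·τ+0·τ²+11/4·τ³=-81/32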